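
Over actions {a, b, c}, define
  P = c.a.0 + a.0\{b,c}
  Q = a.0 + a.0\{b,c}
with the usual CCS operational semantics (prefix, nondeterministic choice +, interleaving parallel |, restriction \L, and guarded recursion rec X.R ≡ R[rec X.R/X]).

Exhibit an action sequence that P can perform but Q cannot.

Reachable graph of P (4 states):
  u0 = c.a.0 + a.0\{b,c} → --a--▸ u1, --c--▸ u2
  u1 = 0\{b,c} → deadlocked
  u2 = a.0 → --a--▸ u3
  u3 = 0 → deadlocked
Reachable graph of Q (3 states):
  v0 = a.0 + a.0\{b,c} → --a--▸ v1, --a--▸ v2
  v1 = 0 → deadlocked
  v2 = 0\{b,c} → deadlocked
Executing c from P (initial set {u0}):
  step 1 (c): {u2}
  — P admits the full trace.
Executing c from Q (initial set {v0}):
  step 1 (c): ∅  — Q cannot continue

c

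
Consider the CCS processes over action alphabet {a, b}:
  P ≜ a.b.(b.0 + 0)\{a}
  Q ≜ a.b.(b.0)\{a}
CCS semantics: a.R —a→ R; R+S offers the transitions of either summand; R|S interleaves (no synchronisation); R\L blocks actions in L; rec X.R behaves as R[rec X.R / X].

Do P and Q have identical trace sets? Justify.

YES

P's transition system — 4 states:
  p0 = a.b.(b.0 + 0)\{a} | =a=> p1
  p1 = b.(b.0 + 0)\{a} | =b=> p2
  p2 = (b.0 + 0)\{a} | =b=> p3
  p3 = 0\{a} | (no moves)
Q's transition system — 4 states:
  q0 = a.b.(b.0)\{a} | =a=> q1
  q1 = b.(b.0)\{a} | =b=> q2
  q2 = (b.0)\{a} | =b=> q3
  q3 = 0\{a} | (no moves)
Coarsest stable partition (strong bisimilarity classes):
  B0 = {p0, q0}
  B1 = {p1, q1}
  B2 = {p2, q2}
  B3 = {p3, q3}
p0 ∈ B0, q0 ∈ B0 → same block
Bisimilar ⇒ trace-equivalent.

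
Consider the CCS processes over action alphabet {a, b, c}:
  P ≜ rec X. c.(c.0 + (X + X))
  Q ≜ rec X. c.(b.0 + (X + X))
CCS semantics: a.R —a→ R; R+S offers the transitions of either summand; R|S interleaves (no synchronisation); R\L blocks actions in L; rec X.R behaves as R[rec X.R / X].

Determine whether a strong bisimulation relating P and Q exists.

NO

P's transition system — 3 states:
  p0 = rec X. c.(c.0 + (X + X)) has moves -c-> p1
  p1 = c.0 + ((rec X. c.(c.0 + (X + X))) + (rec X. c.(c.0 + (X + X)))) has moves -c-> p1, -c-> p2
  p2 = 0 has moves deadlocked
Q's transition system — 3 states:
  q0 = rec X. c.(b.0 + (X + X)) has moves -c-> q1
  q1 = b.0 + ((rec X. c.(b.0 + (X + X))) + (rec X. c.(b.0 + (X + X)))) has moves -b-> q2, -c-> q1
  q2 = 0 has moves deadlocked
Partition-refinement fixed point:
  B0 = {p0}
  B1 = {p1}
  B2 = {p2, q2}
  B3 = {q0}
  B4 = {q1}
p0 ∈ B0, q0 ∈ B3 → different blocks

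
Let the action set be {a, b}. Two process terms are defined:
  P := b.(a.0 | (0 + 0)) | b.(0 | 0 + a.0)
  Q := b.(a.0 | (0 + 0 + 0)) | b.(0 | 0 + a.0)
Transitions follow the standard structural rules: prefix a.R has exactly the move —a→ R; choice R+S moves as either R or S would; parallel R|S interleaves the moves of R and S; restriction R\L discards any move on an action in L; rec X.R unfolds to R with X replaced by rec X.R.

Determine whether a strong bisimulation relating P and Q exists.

Reachable graph of P (9 states):
  s0 = b.(a.0 | (0 + 0)) | b.(0 | 0 + a.0) :: —b→ s1, —b→ s2
  s1 = a.0 | (0 + 0) | b.(0 | 0 + a.0) :: —a→ s3, —b→ s4
  s2 = b.(a.0 | (0 + 0)) | (0 | 0 + a.0) :: —a→ s5, —b→ s4
  s3 = 0 | (0 + 0) | b.(0 | 0 + a.0) :: —b→ s6
  s4 = a.0 | (0 + 0) | (0 | 0 + a.0) :: —a→ s6, —a→ s7
  s5 = b.(a.0 | (0 + 0)) | 0 :: —b→ s7
  s6 = 0 | (0 + 0) | (0 | 0 + a.0) :: —a→ s8
  s7 = a.0 | (0 + 0) | 0 :: —a→ s8
  s8 = 0 | (0 + 0) | 0 :: ·
Reachable graph of Q (9 states):
  t0 = b.(a.0 | (0 + 0 + 0)) | b.(0 | 0 + a.0) :: —b→ t1, —b→ t2
  t1 = a.0 | (0 + 0 + 0) | b.(0 | 0 + a.0) :: —a→ t3, —b→ t4
  t2 = b.(a.0 | (0 + 0 + 0)) | (0 | 0 + a.0) :: —a→ t5, —b→ t4
  t3 = 0 | (0 + 0 + 0) | b.(0 | 0 + a.0) :: —b→ t6
  t4 = a.0 | (0 + 0 + 0) | (0 | 0 + a.0) :: —a→ t6, —a→ t7
  t5 = b.(a.0 | (0 + 0 + 0)) | 0 :: —b→ t7
  t6 = 0 | (0 + 0 + 0) | (0 | 0 + a.0) :: —a→ t8
  t7 = a.0 | (0 + 0 + 0) | 0 :: —a→ t8
  t8 = 0 | (0 + 0 + 0) | 0 :: ·
Coarsest stable partition (strong bisimilarity classes):
  B0 = {s0, t0}
  B1 = {s1, s2, t1, t2}
  B2 = {s3, s5, t3, t5}
  B3 = {s6, s7, t6, t7}
  B4 = {s8, t8}
  B5 = {s4, t4}
s0 ∈ B0, t0 ∈ B0 → same block

P ~ Q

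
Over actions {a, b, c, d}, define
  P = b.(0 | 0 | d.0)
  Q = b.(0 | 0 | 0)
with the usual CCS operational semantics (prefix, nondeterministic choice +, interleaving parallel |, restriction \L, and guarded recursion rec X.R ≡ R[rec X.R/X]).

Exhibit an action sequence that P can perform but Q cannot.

LTS(P): 3 reachable states
  u0 = b.(0 | 0 | d.0) ⊢ —b→ u1
  u1 = 0 | 0 | d.0 ⊢ —d→ u2
  u2 = 0 | 0 | 0 ⊢ ·
LTS(Q): 2 reachable states
  v0 = b.(0 | 0 | 0) ⊢ —b→ v1
  v1 = 0 | 0 | 0 ⊢ ·
Run σ = ⟨bd⟩ on P: start {u0}
  after b @ step 1: {u1}
  after d @ step 2: {u2}
  P completes σ.
Run σ = ⟨bd⟩ on Q: start {v0}
  after b @ step 1: {v1}
  after d @ step 2: no successor for Q

bd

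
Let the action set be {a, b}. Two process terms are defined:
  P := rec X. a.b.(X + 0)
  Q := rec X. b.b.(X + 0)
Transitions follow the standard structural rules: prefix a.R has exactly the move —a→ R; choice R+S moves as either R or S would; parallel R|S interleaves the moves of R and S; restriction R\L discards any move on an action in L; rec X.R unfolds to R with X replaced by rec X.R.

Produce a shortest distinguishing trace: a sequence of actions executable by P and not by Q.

Reachable graph of P (3 states):
  s0 = rec X. a.b.(X + 0) → =a=> s1
  s1 = b.((rec X. a.b.(X + 0)) + 0) → =b=> s2
  s2 = (rec X. a.b.(X + 0)) + 0 → =a=> s1
Reachable graph of Q (3 states):
  t0 = rec X. b.b.(X + 0) → =b=> t1
  t1 = b.((rec X. b.b.(X + 0)) + 0) → =b=> t2
  t2 = (rec X. b.b.(X + 0)) + 0 → =b=> t1
Trace ⟨a⟩ through P, begin at {s0}:
  after a @ step 1: {s1}
  ✓ P
Trace ⟨a⟩ through Q, begin at {t0}:
  after a @ step 1: no successor for Q

a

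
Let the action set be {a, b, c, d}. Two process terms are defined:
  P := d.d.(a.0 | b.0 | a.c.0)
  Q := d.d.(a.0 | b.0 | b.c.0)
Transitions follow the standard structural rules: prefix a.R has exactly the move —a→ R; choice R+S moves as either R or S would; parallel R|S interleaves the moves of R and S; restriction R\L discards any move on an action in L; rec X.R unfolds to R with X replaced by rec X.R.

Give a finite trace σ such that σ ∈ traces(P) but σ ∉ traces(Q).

ddaa

P's transition system — 14 states:
  m0 = d.d.(a.0 | b.0 | a.c.0) :: ··d··> m1
  m1 = d.(a.0 | b.0 | a.c.0) :: ··d··> m2
  m2 = a.0 | b.0 | a.c.0 :: ··a··> m3, ··a··> m4, ··b··> m5
  m3 = 0 | b.0 | a.c.0 :: ··a··> m6, ··b··> m7
  m4 = a.0 | b.0 | c.0 :: ··a··> m6, ··b··> m8, ··c··> m9
  m5 = a.0 | 0 | a.c.0 :: ··a··> m7, ··a··> m8
  m6 = 0 | b.0 | c.0 :: ··b··> m10, ··c··> m11
  m7 = 0 | 0 | a.c.0 :: ··a··> m10
  m8 = a.0 | 0 | c.0 :: ··a··> m10, ··c··> m12
  m9 = a.0 | b.0 | 0 :: ··a··> m11, ··b··> m12
  m10 = 0 | 0 | c.0 :: ··c··> m13
  m11 = 0 | b.0 | 0 :: ··b··> m13
  m12 = a.0 | 0 | 0 :: ··a··> m13
  m13 = 0 | 0 | 0 :: ∅
Q's transition system — 14 states:
  n0 = d.d.(a.0 | b.0 | b.c.0) :: ··d··> n1
  n1 = d.(a.0 | b.0 | b.c.0) :: ··d··> n2
  n2 = a.0 | b.0 | b.c.0 :: ··a··> n3, ··b··> n4, ··b··> n5
  n3 = 0 | b.0 | b.c.0 :: ··b··> n6, ··b··> n7
  n4 = a.0 | 0 | b.c.0 :: ··a··> n6, ··b··> n8
  n5 = a.0 | b.0 | c.0 :: ··a··> n7, ··b··> n8, ··c··> n9
  n6 = 0 | 0 | b.c.0 :: ··b··> n10
  n7 = 0 | b.0 | c.0 :: ··b··> n10, ··c··> n11
  n8 = a.0 | 0 | c.0 :: ··a··> n10, ··c··> n12
  n9 = a.0 | b.0 | 0 :: ··a··> n11, ··b··> n12
  n10 = 0 | 0 | c.0 :: ··c··> n13
  n11 = 0 | b.0 | 0 :: ··b··> n13
  n12 = a.0 | 0 | 0 :: ··a··> n13
  n13 = 0 | 0 | 0 :: ∅
Run σ = ⟨ddaa⟩ on P: start {m0}
  step 1 (d): {m1}
  step 2 (d): {m2}
  step 3 (a): {m3, m4}
  step 4 (a): {m6}
  — P admits the full trace.
Run σ = ⟨ddaa⟩ on Q: start {n0}
  step 1 (d): {n1}
  step 2 (d): {n2}
  step 3 (a): {n3}
  step 4 (a): ∅  — Q cannot continue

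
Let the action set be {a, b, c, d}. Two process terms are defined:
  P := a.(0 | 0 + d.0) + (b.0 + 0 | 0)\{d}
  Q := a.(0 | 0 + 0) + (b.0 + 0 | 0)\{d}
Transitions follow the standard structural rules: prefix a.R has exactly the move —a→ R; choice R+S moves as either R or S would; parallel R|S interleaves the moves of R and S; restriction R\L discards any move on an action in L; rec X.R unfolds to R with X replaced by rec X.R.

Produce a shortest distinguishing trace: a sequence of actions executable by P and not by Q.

P's transition system — 4 states:
  p0 = a.(0 | 0 + d.0) + (b.0 + 0 | 0)\{d} | ··a··> p1, ··b··> p2
  p1 = 0 | 0 + d.0 | ··d··> p3
  p2 = 0\{d} | deadlocked
  p3 = 0 | deadlocked
Q's transition system — 3 states:
  q0 = a.(0 | 0 + 0) + (b.0 + 0 | 0)\{d} | ··a··> q1, ··b··> q2
  q1 = 0 | 0 + 0 | deadlocked
  q2 = 0\{d} | deadlocked
Trace ⟨ad⟩ through P, begin at {p0}:
  [1] a ⇒ {p1}
  [2] d ⇒ {p3}
  P completes σ.
Trace ⟨ad⟩ through Q, begin at {q0}:
  [1] a ⇒ {q1}
  [2] d ⇒ no successor for Q

ad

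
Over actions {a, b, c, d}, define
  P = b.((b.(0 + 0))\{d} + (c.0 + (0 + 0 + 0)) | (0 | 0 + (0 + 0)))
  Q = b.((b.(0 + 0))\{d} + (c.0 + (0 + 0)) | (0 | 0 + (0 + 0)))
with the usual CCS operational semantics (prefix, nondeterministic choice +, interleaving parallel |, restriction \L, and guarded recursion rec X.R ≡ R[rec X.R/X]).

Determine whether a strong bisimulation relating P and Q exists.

P ~ Q

P's transition system — 4 states:
  m0 = b.((b.(0 + 0))\{d} + (c.0 + (0 + 0 + 0)) | (0 | 0 + (0 + 0))) | --b--▸ m1
  m1 = (b.(0 + 0))\{d} + (c.0 + (0 + 0 + 0)) | (0 | 0 + (0 + 0)) | --b--▸ m2, --c--▸ m3
  m2 = (0 + 0)\{d} | (no moves)
  m3 = 0 | (0 | 0 + (0 + 0)) | (no moves)
Q's transition system — 4 states:
  n0 = b.((b.(0 + 0))\{d} + (c.0 + (0 + 0)) | (0 | 0 + (0 + 0))) | --b--▸ n1
  n1 = (b.(0 + 0))\{d} + (c.0 + (0 + 0)) | (0 | 0 + (0 + 0)) | --b--▸ n2, --c--▸ n3
  n2 = (0 + 0)\{d} | (no moves)
  n3 = 0 | (0 | 0 + (0 + 0)) | (no moves)
Partition-refinement fixed point:
  B0 = {m0, n0}
  B1 = {m1, n1}
  B2 = {m2, m3, n2, n3}
m0 ∈ B0, n0 ∈ B0 → same block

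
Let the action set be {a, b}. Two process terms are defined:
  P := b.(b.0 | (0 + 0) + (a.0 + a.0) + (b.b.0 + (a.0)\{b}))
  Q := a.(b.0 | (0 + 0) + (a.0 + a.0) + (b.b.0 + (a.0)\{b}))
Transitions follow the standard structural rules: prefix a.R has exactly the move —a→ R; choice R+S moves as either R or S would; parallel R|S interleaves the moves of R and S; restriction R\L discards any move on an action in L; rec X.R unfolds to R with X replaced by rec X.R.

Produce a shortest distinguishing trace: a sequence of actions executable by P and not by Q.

P's transition system — 6 states:
  s0 = b.(b.0 | (0 + 0) + (a.0 + a.0) + (b.b.0 + (a.0)\{b})) | —b→ s1
  s1 = b.0 | (0 + 0) + (a.0 + a.0) + (b.b.0 + (a.0)\{b}) | —a→ s2, —a→ s3, —b→ s4, —b→ s5
  s2 = 0 | (no moves)
  s3 = 0\{b} | (no moves)
  s4 = 0 | (0 + 0) | (no moves)
  s5 = b.0 | —b→ s2
Q's transition system — 6 states:
  t0 = a.(b.0 | (0 + 0) + (a.0 + a.0) + (b.b.0 + (a.0)\{b})) | —a→ t1
  t1 = b.0 | (0 + 0) + (a.0 + a.0) + (b.b.0 + (a.0)\{b}) | —a→ t2, —a→ t3, —b→ t4, —b→ t5
  t2 = 0 | (no moves)
  t3 = 0\{b} | (no moves)
  t4 = 0 | (0 + 0) | (no moves)
  t5 = b.0 | —b→ t2
Executing b from P (initial set {s0}):
  after b @ step 1: {s1}
  — P admits the full trace.
Executing b from Q (initial set {t0}):
  after b @ step 1: ∅  — Q cannot continue

b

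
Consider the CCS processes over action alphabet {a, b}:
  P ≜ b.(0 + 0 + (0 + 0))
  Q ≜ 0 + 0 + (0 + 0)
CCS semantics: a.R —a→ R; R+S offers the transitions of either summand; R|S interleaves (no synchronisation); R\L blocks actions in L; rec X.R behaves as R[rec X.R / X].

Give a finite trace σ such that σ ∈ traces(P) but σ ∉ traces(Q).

Reachable graph of P (2 states):
  m0 = b.(0 + 0 + (0 + 0)) has moves -b-> m1
  m1 = 0 + 0 + (0 + 0) has moves stopped
Reachable graph of Q (1 states):
  n0 = 0 + 0 + (0 + 0) has moves stopped
Run σ = ⟨b⟩ on P: start {m0}
  [1] b ⇒ {m1}
  ✓ P
Run σ = ⟨b⟩ on Q: start {n0}
  [1] b ⇒ no successor for Q

b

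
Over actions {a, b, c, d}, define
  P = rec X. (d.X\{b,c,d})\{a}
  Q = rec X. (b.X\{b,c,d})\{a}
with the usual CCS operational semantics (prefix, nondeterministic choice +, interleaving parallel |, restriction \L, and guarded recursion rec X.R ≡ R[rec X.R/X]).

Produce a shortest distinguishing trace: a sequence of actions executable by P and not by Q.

Reachable graph of P (2 states):
  p0 = rec X. (d.X\{b,c,d})\{a} has moves —d→ p1
  p1 = (rec X. (d.X\{b,c,d})\{a})\{b,c,d}\{a} has moves deadlocked
Reachable graph of Q (2 states):
  q0 = rec X. (b.X\{b,c,d})\{a} has moves —b→ q1
  q1 = (rec X. (b.X\{b,c,d})\{a})\{b,c,d}\{a} has moves deadlocked
Trace ⟨d⟩ through P, begin at {p0}:
  step 1 (d): {p1}
  P completes σ.
Trace ⟨d⟩ through Q, begin at {q0}:
  step 1 (d): ∅ (Q stuck)

d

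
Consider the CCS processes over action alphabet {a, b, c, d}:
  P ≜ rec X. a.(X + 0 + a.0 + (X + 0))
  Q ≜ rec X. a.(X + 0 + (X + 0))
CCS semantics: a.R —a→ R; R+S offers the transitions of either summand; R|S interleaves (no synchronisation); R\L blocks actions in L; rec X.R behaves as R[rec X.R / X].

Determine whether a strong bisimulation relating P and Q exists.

NO

P's transition system — 3 states:
  m0 = rec X. a.(X + 0 + a.0 + (X + 0)) | --a--▸ m1
  m1 = (rec X. a.(X + 0 + a.0 + (X + 0))) + 0 + a.0 + ((rec X. a.(X + 0 + a.0 + (X + 0))) + 0) | --a--▸ m1, --a--▸ m2
  m2 = 0 | (no moves)
Q's transition system — 2 states:
  n0 = rec X. a.(X + 0 + (X + 0)) | --a--▸ n1
  n1 = (rec X. a.(X + 0 + (X + 0))) + 0 + ((rec X. a.(X + 0 + (X + 0))) + 0) | --a--▸ n1
Partition-refinement fixed point:
  B0 = {m0}
  B1 = {m1}
  B2 = {m2}
  B3 = {n0, n1}
m0 ∈ B0, n0 ∈ B3 → different blocks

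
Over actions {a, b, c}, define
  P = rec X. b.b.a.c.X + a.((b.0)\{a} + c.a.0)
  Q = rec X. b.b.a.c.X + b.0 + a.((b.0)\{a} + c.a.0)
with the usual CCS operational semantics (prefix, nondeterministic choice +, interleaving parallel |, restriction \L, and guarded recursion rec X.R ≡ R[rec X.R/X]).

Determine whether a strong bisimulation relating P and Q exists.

NO

P's transition system — 8 states:
  u0 = rec X. b.b.a.c.X + a.((b.0)\{a} + c.a.0) ⊢ —a→ u1, —b→ u2
  u1 = (b.0)\{a} + c.a.0 ⊢ —b→ u3, —c→ u4
  u2 = b.a.c.(rec X. b.b.a.c.X + a.((b.0)\{a} + c.a.0)) ⊢ —b→ u5
  u3 = 0\{a} ⊢ stopped
  u4 = a.0 ⊢ —a→ u6
  u5 = a.c.(rec X. b.b.a.c.X + a.((b.0)\{a} + c.a.0)) ⊢ —a→ u7
  u6 = 0 ⊢ stopped
  u7 = c.(rec X. b.b.a.c.X + a.((b.0)\{a} + c.a.0)) ⊢ —c→ u0
Q's transition system — 8 states:
  v0 = rec X. b.b.a.c.X + b.0 + a.((b.0)\{a} + c.a.0) ⊢ —a→ v1, —b→ v2, —b→ v3
  v1 = (b.0)\{a} + c.a.0 ⊢ —b→ v4, —c→ v5
  v2 = 0 ⊢ stopped
  v3 = b.a.c.(rec X. b.b.a.c.X + b.0 + a.((b.0)\{a} + c.a.0)) ⊢ —b→ v6
  v4 = 0\{a} ⊢ stopped
  v5 = a.0 ⊢ —a→ v2
  v6 = a.c.(rec X. b.b.a.c.X + b.0 + a.((b.0)\{a} + c.a.0)) ⊢ —a→ v7
  v7 = c.(rec X. b.b.a.c.X + b.0 + a.((b.0)\{a} + c.a.0)) ⊢ —c→ v0
Bisimilarity quotient blocks:
  B0 = {u0}
  B1 = {u2}
  B2 = {u5}
  B3 = {u7}
  B4 = {u1, v1}
  B5 = {u3, u6, v2, v4}
  B6 = {u4, v5}
  B7 = {v0}
  B8 = {v3}
  B9 = {v6}
  B10 = {v7}
u0 ∈ B0, v0 ∈ B7 → different blocks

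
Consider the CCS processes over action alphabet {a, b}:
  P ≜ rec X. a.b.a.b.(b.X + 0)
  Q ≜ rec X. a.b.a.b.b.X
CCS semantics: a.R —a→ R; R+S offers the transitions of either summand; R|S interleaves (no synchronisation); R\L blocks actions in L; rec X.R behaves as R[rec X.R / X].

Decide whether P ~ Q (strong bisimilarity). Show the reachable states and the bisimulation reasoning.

Reachable graph of P (5 states):
  u0 = rec X. a.b.a.b.(b.X + 0) | —a→ u1
  u1 = b.a.b.(b.(rec X. a.b.a.b.(b.X + 0)) + 0) | —b→ u2
  u2 = a.b.(b.(rec X. a.b.a.b.(b.X + 0)) + 0) | —a→ u3
  u3 = b.(b.(rec X. a.b.a.b.(b.X + 0)) + 0) | —b→ u4
  u4 = b.(rec X. a.b.a.b.(b.X + 0)) + 0 | —b→ u0
Reachable graph of Q (5 states):
  v0 = rec X. a.b.a.b.b.X | —a→ v1
  v1 = b.a.b.b.(rec X. a.b.a.b.b.X) | —b→ v2
  v2 = a.b.b.(rec X. a.b.a.b.b.X) | —a→ v3
  v3 = b.b.(rec X. a.b.a.b.b.X) | —b→ v4
  v4 = b.(rec X. a.b.a.b.b.X) | —b→ v0
Coarsest stable partition (strong bisimilarity classes):
  B0 = {u0, v0}
  B1 = {u1, v1}
  B2 = {u2, v2}
  B3 = {u3, v3}
  B4 = {u4, v4}
u0 ∈ B0, v0 ∈ B0 → same block

YES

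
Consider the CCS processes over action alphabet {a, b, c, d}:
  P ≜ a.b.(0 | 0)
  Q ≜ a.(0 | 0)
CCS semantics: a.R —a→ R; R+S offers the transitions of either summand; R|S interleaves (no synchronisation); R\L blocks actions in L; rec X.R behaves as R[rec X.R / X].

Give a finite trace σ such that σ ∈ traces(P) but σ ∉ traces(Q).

ab

LTS(P): 3 reachable states
  s0 = a.b.(0 | 0) → -a-> s1
  s1 = b.(0 | 0) → -b-> s2
  s2 = 0 | 0 → ·
LTS(Q): 2 reachable states
  t0 = a.(0 | 0) → -a-> t1
  t1 = 0 | 0 → ·
Trace ⟨ab⟩ through P, begin at {s0}:
  after a @ step 1: {s1}
  after b @ step 2: {s2}
  ✓ P
Trace ⟨ab⟩ through Q, begin at {t0}:
  after a @ step 1: {t1}
  after b @ step 2: ∅ (Q stuck)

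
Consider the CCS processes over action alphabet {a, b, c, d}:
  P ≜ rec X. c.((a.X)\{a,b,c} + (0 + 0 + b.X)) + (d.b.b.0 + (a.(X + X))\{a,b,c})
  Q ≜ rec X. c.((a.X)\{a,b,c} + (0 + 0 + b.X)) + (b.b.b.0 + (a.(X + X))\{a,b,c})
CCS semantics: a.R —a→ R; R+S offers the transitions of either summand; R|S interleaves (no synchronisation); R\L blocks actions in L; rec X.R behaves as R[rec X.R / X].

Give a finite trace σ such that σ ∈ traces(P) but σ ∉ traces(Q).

P's transition system — 5 states:
  u0 = rec X. c.((a.X)\{a,b,c} + (0 + 0 + b.X)) + (d.b.b.0 + (a.(X + X))\{a,b,c}) | -c-> u1, -d-> u2
  u1 = (a.(rec X. c.((a.X)\{a,b,c} + (0 + 0 + b.X)) + (d.b.b.0 + (a.(X + X))\{a,b,c})))\{a,b,c} + (0 + 0 + b.(rec X. c.((a.X)\{a,b,c} + (0 + 0 + b.X)) + (d.b.b.0 + (a.(X + X))\{a,b,c}))) | -b-> u0
  u2 = b.b.0 | -b-> u3
  u3 = b.0 | -b-> u4
  u4 = 0 | ∅
Q's transition system — 5 states:
  v0 = rec X. c.((a.X)\{a,b,c} + (0 + 0 + b.X)) + (b.b.b.0 + (a.(X + X))\{a,b,c}) | -b-> v1, -c-> v2
  v1 = b.b.0 | -b-> v3
  v2 = (a.(rec X. c.((a.X)\{a,b,c} + (0 + 0 + b.X)) + (b.b.b.0 + (a.(X + X))\{a,b,c})))\{a,b,c} + (0 + 0 + b.(rec X. c.((a.X)\{a,b,c} + (0 + 0 + b.X)) + (b.b.b.0 + (a.(X + X))\{a,b,c}))) | -b-> v0
  v3 = b.0 | -b-> v4
  v4 = 0 | ∅
Executing d from P (initial set {u0}):
  [1] d ⇒ {u2}
  P completes σ.
Executing d from Q (initial set {v0}):
  [1] d ⇒ no successor for Q

d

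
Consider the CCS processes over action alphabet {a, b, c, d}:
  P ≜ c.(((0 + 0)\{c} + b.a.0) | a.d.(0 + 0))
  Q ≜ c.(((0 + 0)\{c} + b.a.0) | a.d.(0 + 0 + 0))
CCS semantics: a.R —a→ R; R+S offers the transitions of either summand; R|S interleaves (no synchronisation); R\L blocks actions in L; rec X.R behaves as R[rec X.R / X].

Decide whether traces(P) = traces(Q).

P's transition system — 10 states:
  u0 = c.(((0 + 0)\{c} + b.a.0) | a.d.(0 + 0)) :: --c--▸ u1
  u1 = ((0 + 0)\{c} + b.a.0) | a.d.(0 + 0) :: --a--▸ u2, --b--▸ u3
  u2 = ((0 + 0)\{c} + b.a.0) | d.(0 + 0) :: --b--▸ u4, --d--▸ u5
  u3 = a.0 | a.d.(0 + 0) :: --a--▸ u4, --a--▸ u6
  u4 = a.0 | d.(0 + 0) :: --a--▸ u7, --d--▸ u8
  u5 = ((0 + 0)\{c} + b.a.0) | (0 + 0) :: --b--▸ u8
  u6 = 0 | a.d.(0 + 0) :: --a--▸ u7
  u7 = 0 | d.(0 + 0) :: --d--▸ u9
  u8 = a.0 | (0 + 0) :: --a--▸ u9
  u9 = 0 | (0 + 0) :: ·
Q's transition system — 10 states:
  v0 = c.(((0 + 0)\{c} + b.a.0) | a.d.(0 + 0 + 0)) :: --c--▸ v1
  v1 = ((0 + 0)\{c} + b.a.0) | a.d.(0 + 0 + 0) :: --a--▸ v2, --b--▸ v3
  v2 = ((0 + 0)\{c} + b.a.0) | d.(0 + 0 + 0) :: --b--▸ v4, --d--▸ v5
  v3 = a.0 | a.d.(0 + 0 + 0) :: --a--▸ v4, --a--▸ v6
  v4 = a.0 | d.(0 + 0 + 0) :: --a--▸ v7, --d--▸ v8
  v5 = ((0 + 0)\{c} + b.a.0) | (0 + 0 + 0) :: --b--▸ v8
  v6 = 0 | a.d.(0 + 0 + 0) :: --a--▸ v7
  v7 = 0 | d.(0 + 0 + 0) :: --d--▸ v9
  v8 = a.0 | (0 + 0 + 0) :: --a--▸ v9
  v9 = 0 | (0 + 0 + 0) :: ·
Partition-refinement fixed point:
  B0 = {u0, v0}
  B1 = {u1, v1}
  B2 = {u2, v2}
  B3 = {u5, v5}
  B4 = {u8, v8}
  B5 = {u9, v9}
  B6 = {u4, v4}
  B7 = {u7, v7}
  B8 = {u3, v3}
  B9 = {u6, v6}
u0 ∈ B0, v0 ∈ B0 → same block
Bisimilar ⇒ trace-equivalent.

YES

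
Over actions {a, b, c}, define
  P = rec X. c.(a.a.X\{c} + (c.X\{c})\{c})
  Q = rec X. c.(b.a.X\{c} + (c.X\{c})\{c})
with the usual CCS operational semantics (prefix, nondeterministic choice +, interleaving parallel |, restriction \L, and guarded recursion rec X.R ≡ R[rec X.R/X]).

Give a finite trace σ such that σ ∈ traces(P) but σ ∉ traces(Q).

ca

Reachable graph of P (4 states):
  s0 = rec X. c.(a.a.X\{c} + (c.X\{c})\{c}) ⊢ —c→ s1
  s1 = a.a.(rec X. c.(a.a.X\{c} + (c.X\{c})\{c}))\{c} + (c.(rec X. c.(a.a.X\{c} + (c.X\{c})\{c}))\{c})\{c} ⊢ —a→ s2
  s2 = a.(rec X. c.(a.a.X\{c} + (c.X\{c})\{c}))\{c} ⊢ —a→ s3
  s3 = (rec X. c.(a.a.X\{c} + (c.X\{c})\{c}))\{c} ⊢ stopped
Reachable graph of Q (4 states):
  t0 = rec X. c.(b.a.X\{c} + (c.X\{c})\{c}) ⊢ —c→ t1
  t1 = b.a.(rec X. c.(b.a.X\{c} + (c.X\{c})\{c}))\{c} + (c.(rec X. c.(b.a.X\{c} + (c.X\{c})\{c}))\{c})\{c} ⊢ —b→ t2
  t2 = a.(rec X. c.(b.a.X\{c} + (c.X\{c})\{c}))\{c} ⊢ —a→ t3
  t3 = (rec X. c.(b.a.X\{c} + (c.X\{c})\{c}))\{c} ⊢ stopped
Executing ca from P (initial set {s0}):
  step 1 (c): {s1}
  step 2 (a): {s2}
  ✓ P
Executing ca from Q (initial set {t0}):
  step 1 (c): {t1}
  step 2 (a): ∅ (Q stuck)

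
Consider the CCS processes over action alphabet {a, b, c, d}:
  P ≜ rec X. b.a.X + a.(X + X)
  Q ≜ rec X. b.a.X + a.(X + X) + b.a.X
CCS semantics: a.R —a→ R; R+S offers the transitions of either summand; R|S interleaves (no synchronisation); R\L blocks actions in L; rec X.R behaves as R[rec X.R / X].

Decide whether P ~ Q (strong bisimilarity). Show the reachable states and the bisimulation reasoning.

YES

P's transition system — 3 states:
  m0 = rec X. b.a.X + a.(X + X) ⊢ --a--▸ m1, --b--▸ m2
  m1 = (rec X. b.a.X + a.(X + X)) + (rec X. b.a.X + a.(X + X)) ⊢ --a--▸ m1, --b--▸ m2
  m2 = a.(rec X. b.a.X + a.(X + X)) ⊢ --a--▸ m0
Q's transition system — 3 states:
  n0 = rec X. b.a.X + a.(X + X) + b.a.X ⊢ --a--▸ n1, --b--▸ n2
  n1 = (rec X. b.a.X + a.(X + X) + b.a.X) + (rec X. b.a.X + a.(X + X) + b.a.X) ⊢ --a--▸ n1, --b--▸ n2
  n2 = a.(rec X. b.a.X + a.(X + X) + b.a.X) ⊢ --a--▸ n0
Bisimilarity quotient blocks:
  B0 = {m0, m1, n0, n1}
  B1 = {m2, n2}
m0 ∈ B0, n0 ∈ B0 → same block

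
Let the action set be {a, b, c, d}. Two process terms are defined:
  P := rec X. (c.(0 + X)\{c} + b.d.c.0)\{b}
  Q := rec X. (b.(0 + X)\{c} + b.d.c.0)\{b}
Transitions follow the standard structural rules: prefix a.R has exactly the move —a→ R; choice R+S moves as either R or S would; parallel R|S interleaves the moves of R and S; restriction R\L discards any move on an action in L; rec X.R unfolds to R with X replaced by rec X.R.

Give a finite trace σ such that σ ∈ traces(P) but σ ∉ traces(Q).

c

Reachable graph of P (2 states):
  u0 = rec X. (c.(0 + X)\{c} + b.d.c.0)\{b} | =c=> u1
  u1 = (0 + (rec X. (c.(0 + X)\{c} + b.d.c.0)\{b}))\{c}\{b} | ·
Reachable graph of Q (1 states):
  v0 = rec X. (b.(0 + X)\{c} + b.d.c.0)\{b} | ·
Run σ = ⟨c⟩ on P: start {u0}
  [1] c ⇒ {u1}
  ✓ P
Run σ = ⟨c⟩ on Q: start {v0}
  [1] c ⇒ ∅ (Q stuck)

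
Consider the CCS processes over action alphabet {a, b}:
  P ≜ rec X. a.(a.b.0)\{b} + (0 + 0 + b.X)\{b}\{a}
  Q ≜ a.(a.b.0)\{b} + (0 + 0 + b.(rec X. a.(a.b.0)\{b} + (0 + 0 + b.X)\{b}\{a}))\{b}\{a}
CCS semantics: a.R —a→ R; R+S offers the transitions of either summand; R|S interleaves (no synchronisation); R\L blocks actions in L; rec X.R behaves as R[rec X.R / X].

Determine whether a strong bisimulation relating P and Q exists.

P's transition system — 3 states:
  p0 = rec X. a.(a.b.0)\{b} + (0 + 0 + b.X)\{b}\{a} ⊢ --a--▸ p1
  p1 = (a.b.0)\{b} ⊢ --a--▸ p2
  p2 = (b.0)\{b} ⊢ stopped
Q's transition system — 3 states:
  q0 = a.(a.b.0)\{b} + (0 + 0 + b.(rec X. a.(a.b.0)\{b} + (0 + 0 + b.X)\{b}\{a}))\{b}\{a} ⊢ --a--▸ q1
  q1 = (a.b.0)\{b} ⊢ --a--▸ q2
  q2 = (b.0)\{b} ⊢ stopped
Partition-refinement fixed point:
  B0 = {p0, q0}
  B1 = {p1, q1}
  B2 = {p2, q2}
p0 ∈ B0, q0 ∈ B0 → same block

YES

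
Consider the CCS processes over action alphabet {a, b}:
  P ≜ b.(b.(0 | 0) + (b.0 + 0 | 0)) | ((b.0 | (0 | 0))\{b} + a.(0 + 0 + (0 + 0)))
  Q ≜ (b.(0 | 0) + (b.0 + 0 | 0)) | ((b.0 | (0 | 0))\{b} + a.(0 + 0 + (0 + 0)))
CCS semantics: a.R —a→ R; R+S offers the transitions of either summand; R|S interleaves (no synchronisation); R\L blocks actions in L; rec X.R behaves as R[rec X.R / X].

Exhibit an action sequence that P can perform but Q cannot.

Reachable graph of P (8 states):
  m0 = b.(b.(0 | 0) + (b.0 + 0 | 0)) | ((b.0 | (0 | 0))\{b} + a.(0 + 0 + (0 + 0))) has moves =a=> m1, =b=> m2
  m1 = b.(b.(0 | 0) + (b.0 + 0 | 0)) | (0 + 0 + (0 + 0)) has moves =b=> m3
  m2 = (b.(0 | 0) + (b.0 + 0 | 0)) | ((b.0 | (0 | 0))\{b} + a.(0 + 0 + (0 + 0))) has moves =a=> m3, =b=> m4, =b=> m5
  m3 = (b.(0 | 0) + (b.0 + 0 | 0)) | (0 + 0 + (0 + 0)) has moves =b=> m6, =b=> m7
  m4 = 0 | ((b.0 | (0 | 0))\{b} + a.(0 + 0 + (0 + 0))) has moves =a=> m6
  m5 = 0 | 0 | ((b.0 | (0 | 0))\{b} + a.(0 + 0 + (0 + 0))) has moves =a=> m7
  m6 = 0 | (0 + 0 + (0 + 0)) has moves ·
  m7 = 0 | 0 | (0 + 0 + (0 + 0)) has moves ·
Reachable graph of Q (6 states):
  n0 = (b.(0 | 0) + (b.0 + 0 | 0)) | ((b.0 | (0 | 0))\{b} + a.(0 + 0 + (0 + 0))) has moves =a=> n1, =b=> n2, =b=> n3
  n1 = (b.(0 | 0) + (b.0 + 0 | 0)) | (0 + 0 + (0 + 0)) has moves =b=> n4, =b=> n5
  n2 = 0 | ((b.0 | (0 | 0))\{b} + a.(0 + 0 + (0 + 0))) has moves =a=> n4
  n3 = 0 | 0 | ((b.0 | (0 | 0))\{b} + a.(0 + 0 + (0 + 0))) has moves =a=> n5
  n4 = 0 | (0 + 0 + (0 + 0)) has moves ·
  n5 = 0 | 0 | (0 + 0 + (0 + 0)) has moves ·
Executing bb from P (initial set {m0}):
  [1] b ⇒ {m2}
  [2] b ⇒ {m4, m5}
  — P admits the full trace.
Executing bb from Q (initial set {n0}):
  [1] b ⇒ {n2, n3}
  [2] b ⇒ ∅ (Q stuck)

bb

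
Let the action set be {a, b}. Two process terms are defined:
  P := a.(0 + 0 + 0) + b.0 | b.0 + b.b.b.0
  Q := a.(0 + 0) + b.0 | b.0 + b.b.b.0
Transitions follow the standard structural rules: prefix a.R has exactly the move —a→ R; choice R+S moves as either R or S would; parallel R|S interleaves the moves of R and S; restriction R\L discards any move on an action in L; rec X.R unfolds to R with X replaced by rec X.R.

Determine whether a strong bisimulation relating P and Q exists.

P's transition system — 8 states:
  u0 = a.(0 + 0 + 0) + b.0 | b.0 + b.b.b.0 :: -a-> u1, -b-> u2, -b-> u3, -b-> u4
  u1 = 0 + 0 + 0 :: ·
  u2 = 0 | b.0 :: -b-> u5
  u3 = b.0 | 0 :: -b-> u5
  u4 = b.b.0 :: -b-> u6
  u5 = 0 | 0 :: ·
  u6 = b.0 :: -b-> u7
  u7 = 0 :: ·
Q's transition system — 8 states:
  v0 = a.(0 + 0) + b.0 | b.0 + b.b.b.0 :: -a-> v1, -b-> v2, -b-> v3, -b-> v4
  v1 = 0 + 0 :: ·
  v2 = 0 | b.0 :: -b-> v5
  v3 = b.0 | 0 :: -b-> v5
  v4 = b.b.0 :: -b-> v6
  v5 = 0 | 0 :: ·
  v6 = b.0 :: -b-> v7
  v7 = 0 :: ·
Bisimilarity quotient blocks:
  B0 = {u0, v0}
  B1 = {u2, u3, u6, v2, v3, v6}
  B2 = {u1, u5, u7, v1, v5, v7}
  B3 = {u4, v4}
u0 ∈ B0, v0 ∈ B0 → same block

YES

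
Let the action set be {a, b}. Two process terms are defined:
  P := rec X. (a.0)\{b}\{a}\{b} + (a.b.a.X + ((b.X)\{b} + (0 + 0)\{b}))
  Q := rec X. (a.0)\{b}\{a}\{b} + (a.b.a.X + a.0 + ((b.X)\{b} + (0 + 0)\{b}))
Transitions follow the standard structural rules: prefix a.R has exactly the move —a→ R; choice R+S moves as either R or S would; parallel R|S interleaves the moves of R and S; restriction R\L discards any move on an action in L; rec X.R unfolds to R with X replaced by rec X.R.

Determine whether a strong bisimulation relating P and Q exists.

NO

LTS(P): 3 reachable states
  u0 = rec X. (a.0)\{b}\{a}\{b} + (a.b.a.X + ((b.X)\{b} + (0 + 0)\{b})) has moves —a→ u1
  u1 = b.a.(rec X. (a.0)\{b}\{a}\{b} + (a.b.a.X + ((b.X)\{b} + (0 + 0)\{b}))) has moves —b→ u2
  u2 = a.(rec X. (a.0)\{b}\{a}\{b} + (a.b.a.X + ((b.X)\{b} + (0 + 0)\{b}))) has moves —a→ u0
LTS(Q): 4 reachable states
  v0 = rec X. (a.0)\{b}\{a}\{b} + (a.b.a.X + a.0 + ((b.X)\{b} + (0 + 0)\{b})) has moves —a→ v1, —a→ v2
  v1 = 0 has moves stopped
  v2 = b.a.(rec X. (a.0)\{b}\{a}\{b} + (a.b.a.X + a.0 + ((b.X)\{b} + (0 + 0)\{b}))) has moves —b→ v3
  v3 = a.(rec X. (a.0)\{b}\{a}\{b} + (a.b.a.X + a.0 + ((b.X)\{b} + (0 + 0)\{b}))) has moves —a→ v0
Bisimilarity quotient blocks:
  B0 = {u0}
  B1 = {u1}
  B2 = {u2}
  B3 = {v0}
  B4 = {v1}
  B5 = {v2}
  B6 = {v3}
u0 ∈ B0, v0 ∈ B3 → different blocks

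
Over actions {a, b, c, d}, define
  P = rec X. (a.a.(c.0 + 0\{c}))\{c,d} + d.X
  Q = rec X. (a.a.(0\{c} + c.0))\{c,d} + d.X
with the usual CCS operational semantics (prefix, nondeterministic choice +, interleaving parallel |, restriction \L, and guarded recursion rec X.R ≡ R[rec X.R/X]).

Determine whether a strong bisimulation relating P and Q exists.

YES

P's transition system — 3 states:
  s0 = rec X. (a.a.(c.0 + 0\{c}))\{c,d} + d.X :: =a=> s1, =d=> s0
  s1 = (a.(c.0 + 0\{c}))\{c,d} :: =a=> s2
  s2 = (c.0 + 0\{c})\{c,d} :: ∅
Q's transition system — 3 states:
  t0 = rec X. (a.a.(0\{c} + c.0))\{c,d} + d.X :: =a=> t1, =d=> t0
  t1 = (a.(0\{c} + c.0))\{c,d} :: =a=> t2
  t2 = (0\{c} + c.0)\{c,d} :: ∅
Coarsest stable partition (strong bisimilarity classes):
  B0 = {s0, t0}
  B1 = {s1, t1}
  B2 = {s2, t2}
s0 ∈ B0, t0 ∈ B0 → same block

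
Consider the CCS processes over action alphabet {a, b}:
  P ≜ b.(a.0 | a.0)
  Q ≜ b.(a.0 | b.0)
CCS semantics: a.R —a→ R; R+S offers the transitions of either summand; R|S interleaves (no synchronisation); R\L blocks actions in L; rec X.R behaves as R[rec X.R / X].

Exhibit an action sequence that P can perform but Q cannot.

Reachable graph of P (5 states):
  u0 = b.(a.0 | a.0) :: —b→ u1
  u1 = a.0 | a.0 :: —a→ u2, —a→ u3
  u2 = 0 | a.0 :: —a→ u4
  u3 = a.0 | 0 :: —a→ u4
  u4 = 0 | 0 :: ·
Reachable graph of Q (5 states):
  v0 = b.(a.0 | b.0) :: —b→ v1
  v1 = a.0 | b.0 :: —a→ v2, —b→ v3
  v2 = 0 | b.0 :: —b→ v4
  v3 = a.0 | 0 :: —a→ v4
  v4 = 0 | 0 :: ·
Trace ⟨baa⟩ through P, begin at {u0}:
  [1] b ⇒ {u1}
  [2] a ⇒ {u2, u3}
  [3] a ⇒ {u4}
  — P admits the full trace.
Trace ⟨baa⟩ through Q, begin at {v0}:
  [1] b ⇒ {v1}
  [2] a ⇒ {v2}
  [3] a ⇒ ∅  — Q cannot continue

baa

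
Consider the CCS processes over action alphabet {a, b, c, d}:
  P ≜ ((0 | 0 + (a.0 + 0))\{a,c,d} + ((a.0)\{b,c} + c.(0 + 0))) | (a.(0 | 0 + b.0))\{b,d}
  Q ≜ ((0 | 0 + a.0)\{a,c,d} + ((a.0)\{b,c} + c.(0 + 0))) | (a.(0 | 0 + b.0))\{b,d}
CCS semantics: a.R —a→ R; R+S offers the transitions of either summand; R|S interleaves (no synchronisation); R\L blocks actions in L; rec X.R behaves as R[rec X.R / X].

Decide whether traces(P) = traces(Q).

P's transition system — 6 states:
  u0 = ((0 | 0 + (a.0 + 0))\{a,c,d} + ((a.0)\{b,c} + c.(0 + 0))) | (a.(0 | 0 + b.0))\{b,d} :: —a→ u1, —a→ u2, —c→ u3
  u1 = ((0 | 0 + (a.0 + 0))\{a,c,d} + ((a.0)\{b,c} + c.(0 + 0))) | (0 | 0 + b.0)\{b,d} :: —a→ u4, —c→ u5
  u2 = 0\{b,c} | (a.(0 | 0 + b.0))\{b,d} :: —a→ u4
  u3 = (0 + 0) | (a.(0 | 0 + b.0))\{b,d} :: —a→ u5
  u4 = 0\{b,c} | (0 | 0 + b.0)\{b,d} :: (no moves)
  u5 = (0 + 0) | (0 | 0 + b.0)\{b,d} :: (no moves)
Q's transition system — 6 states:
  v0 = ((0 | 0 + a.0)\{a,c,d} + ((a.0)\{b,c} + c.(0 + 0))) | (a.(0 | 0 + b.0))\{b,d} :: —a→ v1, —a→ v2, —c→ v3
  v1 = ((0 | 0 + a.0)\{a,c,d} + ((a.0)\{b,c} + c.(0 + 0))) | (0 | 0 + b.0)\{b,d} :: —a→ v4, —c→ v5
  v2 = 0\{b,c} | (a.(0 | 0 + b.0))\{b,d} :: —a→ v4
  v3 = (0 + 0) | (a.(0 | 0 + b.0))\{b,d} :: —a→ v5
  v4 = 0\{b,c} | (0 | 0 + b.0)\{b,d} :: (no moves)
  v5 = (0 + 0) | (0 | 0 + b.0)\{b,d} :: (no moves)
Bisimilarity quotient blocks:
  B0 = {u0, v0}
  B1 = {u2, u3, v2, v3}
  B2 = {u4, u5, v4, v5}
  B3 = {u1, v1}
u0 ∈ B0, v0 ∈ B0 → same block
Bisimilar ⇒ trace-equivalent.

traces(P) = traces(Q)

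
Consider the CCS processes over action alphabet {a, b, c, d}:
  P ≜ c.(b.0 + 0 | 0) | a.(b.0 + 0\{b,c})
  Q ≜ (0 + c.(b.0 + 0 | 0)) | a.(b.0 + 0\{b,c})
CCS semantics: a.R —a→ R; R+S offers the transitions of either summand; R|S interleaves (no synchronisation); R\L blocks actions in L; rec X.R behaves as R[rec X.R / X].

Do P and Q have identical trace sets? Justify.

YES

P's transition system — 9 states:
  p0 = c.(b.0 + 0 | 0) | a.(b.0 + 0\{b,c}) has moves —a→ p1, —c→ p2
  p1 = c.(b.0 + 0 | 0) | (b.0 + 0\{b,c}) has moves —b→ p3, —c→ p4
  p2 = (b.0 + 0 | 0) | a.(b.0 + 0\{b,c}) has moves —a→ p4, —b→ p5
  p3 = c.(b.0 + 0 | 0) | 0 has moves —c→ p6
  p4 = (b.0 + 0 | 0) | (b.0 + 0\{b,c}) has moves —b→ p6, —b→ p7
  p5 = 0 | a.(b.0 + 0\{b,c}) has moves —a→ p7
  p6 = (b.0 + 0 | 0) | 0 has moves —b→ p8
  p7 = 0 | (b.0 + 0\{b,c}) has moves —b→ p8
  p8 = 0 | 0 has moves ∅
Q's transition system — 9 states:
  q0 = (0 + c.(b.0 + 0 | 0)) | a.(b.0 + 0\{b,c}) has moves —a→ q1, —c→ q2
  q1 = (0 + c.(b.0 + 0 | 0)) | (b.0 + 0\{b,c}) has moves —b→ q3, —c→ q4
  q2 = (b.0 + 0 | 0) | a.(b.0 + 0\{b,c}) has moves —a→ q4, —b→ q5
  q3 = (0 + c.(b.0 + 0 | 0)) | 0 has moves —c→ q6
  q4 = (b.0 + 0 | 0) | (b.0 + 0\{b,c}) has moves —b→ q6, —b→ q7
  q5 = 0 | a.(b.0 + 0\{b,c}) has moves —a→ q7
  q6 = (b.0 + 0 | 0) | 0 has moves —b→ q8
  q7 = 0 | (b.0 + 0\{b,c}) has moves —b→ q8
  q8 = 0 | 0 has moves ∅
Partition-refinement fixed point:
  B0 = {p0, q0}
  B1 = {p2, q2}
  B2 = {p4, q4}
  B3 = {p6, p7, q6, q7}
  B4 = {p8, q8}
  B5 = {p5, q5}
  B6 = {p1, q1}
  B7 = {p3, q3}
p0 ∈ B0, q0 ∈ B0 → same block
Bisimilar ⇒ trace-equivalent.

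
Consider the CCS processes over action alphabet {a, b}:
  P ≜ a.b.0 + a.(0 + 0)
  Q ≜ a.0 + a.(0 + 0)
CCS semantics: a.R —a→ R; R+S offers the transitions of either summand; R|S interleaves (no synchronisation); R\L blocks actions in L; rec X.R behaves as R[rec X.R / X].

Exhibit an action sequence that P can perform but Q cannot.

ab

Reachable graph of P (4 states):
  m0 = a.b.0 + a.(0 + 0) :: —a→ m1, —a→ m2
  m1 = 0 + 0 :: ·
  m2 = b.0 :: —b→ m3
  m3 = 0 :: ·
Reachable graph of Q (3 states):
  n0 = a.0 + a.(0 + 0) :: —a→ n1, —a→ n2
  n1 = 0 :: ·
  n2 = 0 + 0 :: ·
Run σ = ⟨ab⟩ on P: start {m0}
  [1] a ⇒ {m1, m2}
  [2] b ⇒ {m3}
  ✓ P
Run σ = ⟨ab⟩ on Q: start {n0}
  [1] a ⇒ {n1, n2}
  [2] b ⇒ ∅  — Q cannot continue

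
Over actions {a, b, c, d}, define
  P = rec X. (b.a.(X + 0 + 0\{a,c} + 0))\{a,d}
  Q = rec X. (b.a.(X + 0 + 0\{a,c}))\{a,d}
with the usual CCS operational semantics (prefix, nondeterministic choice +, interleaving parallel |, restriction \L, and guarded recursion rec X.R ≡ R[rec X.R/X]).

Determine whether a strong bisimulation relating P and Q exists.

YES

LTS(P): 2 reachable states
  s0 = rec X. (b.a.(X + 0 + 0\{a,c} + 0))\{a,d} | ··b··> s1
  s1 = (a.((rec X. (b.a.(X + 0 + 0\{a,c} + 0))\{a,d}) + 0 + 0\{a,c} + 0))\{a,d} | ·
LTS(Q): 2 reachable states
  t0 = rec X. (b.a.(X + 0 + 0\{a,c}))\{a,d} | ··b··> t1
  t1 = (a.((rec X. (b.a.(X + 0 + 0\{a,c}))\{a,d}) + 0 + 0\{a,c}))\{a,d} | ·
Bisimilarity quotient blocks:
  B0 = {s0, t0}
  B1 = {s1, t1}
s0 ∈ B0, t0 ∈ B0 → same block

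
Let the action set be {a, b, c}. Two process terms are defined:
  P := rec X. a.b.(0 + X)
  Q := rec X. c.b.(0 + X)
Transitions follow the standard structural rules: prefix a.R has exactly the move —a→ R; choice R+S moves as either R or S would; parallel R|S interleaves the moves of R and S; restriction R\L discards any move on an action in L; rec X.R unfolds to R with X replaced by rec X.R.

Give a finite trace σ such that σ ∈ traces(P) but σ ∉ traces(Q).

a

P's transition system — 3 states:
  u0 = rec X. a.b.(0 + X) | =a=> u1
  u1 = b.(0 + (rec X. a.b.(0 + X))) | =b=> u2
  u2 = 0 + (rec X. a.b.(0 + X)) | =a=> u1
Q's transition system — 3 states:
  v0 = rec X. c.b.(0 + X) | =c=> v1
  v1 = b.(0 + (rec X. c.b.(0 + X))) | =b=> v2
  v2 = 0 + (rec X. c.b.(0 + X)) | =c=> v1
Trace ⟨a⟩ through P, begin at {u0}:
  step 1 (a): {u1}
  ✓ P
Trace ⟨a⟩ through Q, begin at {v0}:
  step 1 (a): ∅  — Q cannot continue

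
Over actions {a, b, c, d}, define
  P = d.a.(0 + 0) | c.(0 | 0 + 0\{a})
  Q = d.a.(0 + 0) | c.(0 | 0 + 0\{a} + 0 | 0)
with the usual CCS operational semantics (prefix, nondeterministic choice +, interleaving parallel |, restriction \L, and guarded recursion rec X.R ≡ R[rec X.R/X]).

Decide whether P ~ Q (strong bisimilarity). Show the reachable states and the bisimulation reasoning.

YES

Reachable graph of P (6 states):
  s0 = d.a.(0 + 0) | c.(0 | 0 + 0\{a}) :: =c=> s1, =d=> s2
  s1 = d.a.(0 + 0) | (0 | 0 + 0\{a}) :: =d=> s3
  s2 = a.(0 + 0) | c.(0 | 0 + 0\{a}) :: =a=> s4, =c=> s3
  s3 = a.(0 + 0) | (0 | 0 + 0\{a}) :: =a=> s5
  s4 = (0 + 0) | c.(0 | 0 + 0\{a}) :: =c=> s5
  s5 = (0 + 0) | (0 | 0 + 0\{a}) :: ∅
Reachable graph of Q (6 states):
  t0 = d.a.(0 + 0) | c.(0 | 0 + 0\{a} + 0 | 0) :: =c=> t1, =d=> t2
  t1 = d.a.(0 + 0) | (0 | 0 + 0\{a} + 0 | 0) :: =d=> t3
  t2 = a.(0 + 0) | c.(0 | 0 + 0\{a} + 0 | 0) :: =a=> t4, =c=> t3
  t3 = a.(0 + 0) | (0 | 0 + 0\{a} + 0 | 0) :: =a=> t5
  t4 = (0 + 0) | c.(0 | 0 + 0\{a} + 0 | 0) :: =c=> t5
  t5 = (0 + 0) | (0 | 0 + 0\{a} + 0 | 0) :: ∅
Coarsest stable partition (strong bisimilarity classes):
  B0 = {s0, t0}
  B1 = {s2, t2}
  B2 = {s3, t3}
  B3 = {s5, t5}
  B4 = {s4, t4}
  B5 = {s1, t1}
s0 ∈ B0, t0 ∈ B0 → same block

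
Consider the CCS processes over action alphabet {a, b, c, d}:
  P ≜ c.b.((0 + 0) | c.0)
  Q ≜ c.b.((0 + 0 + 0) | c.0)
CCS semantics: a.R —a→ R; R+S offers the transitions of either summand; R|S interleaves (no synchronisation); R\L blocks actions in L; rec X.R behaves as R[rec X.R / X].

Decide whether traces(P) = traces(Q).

Reachable graph of P (4 states):
  u0 = c.b.((0 + 0) | c.0) → —c→ u1
  u1 = b.((0 + 0) | c.0) → —b→ u2
  u2 = (0 + 0) | c.0 → —c→ u3
  u3 = (0 + 0) | 0 → (no moves)
Reachable graph of Q (4 states):
  v0 = c.b.((0 + 0 + 0) | c.0) → —c→ v1
  v1 = b.((0 + 0 + 0) | c.0) → —b→ v2
  v2 = (0 + 0 + 0) | c.0 → —c→ v3
  v3 = (0 + 0 + 0) | 0 → (no moves)
Partition-refinement fixed point:
  B0 = {u0, v0}
  B1 = {u1, v1}
  B2 = {u2, v2}
  B3 = {u3, v3}
u0 ∈ B0, v0 ∈ B0 → same block
Bisimilar ⇒ trace-equivalent.

trace-equivalent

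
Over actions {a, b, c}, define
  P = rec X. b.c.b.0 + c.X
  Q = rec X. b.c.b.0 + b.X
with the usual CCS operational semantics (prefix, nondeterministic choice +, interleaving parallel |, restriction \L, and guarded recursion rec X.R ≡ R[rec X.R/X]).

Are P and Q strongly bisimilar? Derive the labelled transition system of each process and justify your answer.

not bisimilar

LTS(P): 4 reachable states
  m0 = rec X. b.c.b.0 + c.X | ··b··> m1, ··c··> m0
  m1 = c.b.0 | ··c··> m2
  m2 = b.0 | ··b··> m3
  m3 = 0 | stopped
LTS(Q): 4 reachable states
  n0 = rec X. b.c.b.0 + b.X | ··b··> n0, ··b··> n1
  n1 = c.b.0 | ··c··> n2
  n2 = b.0 | ··b··> n3
  n3 = 0 | stopped
Bisimilarity quotient blocks:
  B0 = {m0}
  B1 = {m1, n1}
  B2 = {m2, n2}
  B3 = {m3, n3}
  B4 = {n0}
m0 ∈ B0, n0 ∈ B4 → different blocks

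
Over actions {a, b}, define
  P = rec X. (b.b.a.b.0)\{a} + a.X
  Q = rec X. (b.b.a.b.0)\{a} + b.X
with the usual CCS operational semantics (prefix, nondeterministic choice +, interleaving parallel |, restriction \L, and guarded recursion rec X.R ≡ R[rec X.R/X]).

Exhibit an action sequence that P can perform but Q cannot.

P's transition system — 3 states:
  s0 = rec X. (b.b.a.b.0)\{a} + a.X ⊢ —a→ s0, —b→ s1
  s1 = (b.a.b.0)\{a} ⊢ —b→ s2
  s2 = (a.b.0)\{a} ⊢ ∅
Q's transition system — 3 states:
  t0 = rec X. (b.b.a.b.0)\{a} + b.X ⊢ —b→ t0, —b→ t1
  t1 = (b.a.b.0)\{a} ⊢ —b→ t2
  t2 = (a.b.0)\{a} ⊢ ∅
Trace ⟨a⟩ through P, begin at {s0}:
  [1] a ⇒ {s0}
  P completes σ.
Trace ⟨a⟩ through Q, begin at {t0}:
  [1] a ⇒ ∅  — Q cannot continue

a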